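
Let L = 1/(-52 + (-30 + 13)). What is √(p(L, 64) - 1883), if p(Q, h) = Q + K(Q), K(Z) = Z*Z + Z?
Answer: 10*I*√89651/69 ≈ 43.394*I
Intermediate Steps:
K(Z) = Z + Z² (K(Z) = Z² + Z = Z + Z²)
L = -1/69 (L = 1/(-52 - 17) = 1/(-69) = -1/69 ≈ -0.014493)
p(Q, h) = Q + Q*(1 + Q)
√(p(L, 64) - 1883) = √(-(2 - 1/69)/69 - 1883) = √(-1/69*137/69 - 1883) = √(-137/4761 - 1883) = √(-8965100/4761) = 10*I*√89651/69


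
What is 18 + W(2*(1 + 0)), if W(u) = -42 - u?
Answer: -26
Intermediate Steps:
18 + W(2*(1 + 0)) = 18 + (-42 - 2*(1 + 0)) = 18 + (-42 - 2) = 18 - 44 = -26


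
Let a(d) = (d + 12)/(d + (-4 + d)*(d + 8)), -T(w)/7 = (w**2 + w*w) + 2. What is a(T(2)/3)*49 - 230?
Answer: -412129/1781 ≈ -231.40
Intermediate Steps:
T(w) = -14 - 14*w**2 (T(w) = -7*((w**2 + w*w) + 2) = -7*((w**2 + w**2) + 2) = -7*(2*w**2 + 2) = -7*(2 + 2*w**2) = -14 - 14*w**2)
a(d) = (12 + d)/(d + (-4 + d)*(8 + d))
a(T(2)/3)*49 - 230 = ((12 + (-14 - 14*2**2)/3)/(-32 + ((-14 - 14*2**2)/3)**2 + 5*((-14 - 14*2**2)/3)))*49 - 230 = ((12 + (-14 - 14*4)*(1/3))/(-32 + ((-14 - 14*4)*(1/3))**2 + 5*((-14 - 14*4)*(1/3))))*49 - 230 = ((12 + (-14 - 56)*(1/3))/(-32 + ((-14 - 56)*(1/3))**2 + 5*((-14 - 56)*(1/3))))*49 - 230 = ((12 - 70*1/3)/(-32 + (-70*1/3)**2 + 5*(-70*1/3)))*49 - 230 = ((12 - 70/3)/(-32 + (-70/3)**2 + 5*(-70/3)))*49 - 230 = (-34/3/(-32 + 4900/9 - 350/3))*49 - 230 = (-34/3/(3562/9))*49 - 230 = ((9/3562)*(-34/3))*49 - 230 = -51/1781*49 - 230 = -2499/1781 - 230 = -412129/1781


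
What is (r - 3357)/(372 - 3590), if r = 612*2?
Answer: 2133/3218 ≈ 0.66283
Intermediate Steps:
r = 1224
(r - 3357)/(372 - 3590) = (1224 - 3357)/(372 - 3590) = -2133/(-3218) = -2133*(-1/3218) = 2133/3218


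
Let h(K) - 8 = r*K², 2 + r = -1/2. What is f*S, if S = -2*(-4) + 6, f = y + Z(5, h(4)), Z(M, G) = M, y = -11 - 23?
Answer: -406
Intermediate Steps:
r = -5/2 (r = -2 - 1/2 = -2 - 1*½ = -2 - ½ = -5/2 ≈ -2.5000)
h(K) = 8 - 5*K²/2
y = -34
f = -29 (f = -34 + 5 = -29)
S = 14 (S = 8 + 6 = 14)
f*S = -29*14 = -406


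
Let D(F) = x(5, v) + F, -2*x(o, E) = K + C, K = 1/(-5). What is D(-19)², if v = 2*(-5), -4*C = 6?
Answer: 131769/400 ≈ 329.42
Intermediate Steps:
C = -3/2 (C = -¼*6 = -3/2 ≈ -1.5000)
K = -⅕ (K = 1*(-⅕) = -⅕ ≈ -0.20000)
v = -10
x(o, E) = 17/20 (x(o, E) = -(-⅕ - 3/2)/2 = -½*(-17/10) = 17/20)
D(F) = 17/20 + F
D(-19)² = (17/20 - 19)² = (-363/20)² = 131769/400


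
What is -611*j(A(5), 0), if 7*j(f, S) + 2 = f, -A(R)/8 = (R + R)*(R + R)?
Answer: 490022/7 ≈ 70003.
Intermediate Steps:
A(R) = -32*R² (A(R) = -8*(R + R)*(R + R) = -8*2*R*2*R = -32*R²)
j(f, S) = -2/7 + f/7
-611*j(A(5), 0) = -611*(-2/7 + (-32*5²)/7) = -611*(-2/7 + (-32*25)/7) = -611*(-2/7 + (⅐)*(-800)) = -611*(-2/7 - 800/7) = -611*(-802/7) = 490022/7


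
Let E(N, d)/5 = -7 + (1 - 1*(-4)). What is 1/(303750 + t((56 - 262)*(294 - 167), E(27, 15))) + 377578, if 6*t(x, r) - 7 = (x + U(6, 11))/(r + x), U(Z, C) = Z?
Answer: 2251246494443389/5962334920 ≈ 3.7758e+5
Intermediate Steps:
E(N, d) = -10 (E(N, d) = 5*(-7 + (1 - 1*(-4))) = 5*(-7 + (1 + 4)) = 5*(-7 + 5) = 5*(-2) = -10)
t(x, r) = 7/6 + (6 + x)/(6*(r + x)) (t(x, r) = 7/6 + ((x + 6)/(r + x))/6 = 7/6 + ((6 + x)/(r + x))/6 = 7/6 + (6 + x)/(6*(r + x)))
1/(303750 + t((56 - 262)*(294 - 167), E(27, 15))) + 377578 = 1/(303750 + (6 + 7*(-10) + 8*((56 - 262)*(294 - 167)))/(6*(-10 + (56 - 262)*(294 - 167)))) + 377578 = 1/(303750 + (6 - 70 + 8*(-206*127))/(6*(-10 - 206*127))) + 377578 = 1/(303750 + (6 - 70 + 8*(-26162))/(6*(-10 - 26162))) + 377578 = 1/(303750 + (⅙)*(6 - 70 - 209296)/(-26172)) + 377578 = 1/(303750 + (⅙)*(-1/26172)*(-209360)) + 377578 = 1/(303750 + 26170/19629) + 377578 = 1/(5962334920/19629) + 377578 = 19629/5962334920 + 377578 = 2251246494443389/5962334920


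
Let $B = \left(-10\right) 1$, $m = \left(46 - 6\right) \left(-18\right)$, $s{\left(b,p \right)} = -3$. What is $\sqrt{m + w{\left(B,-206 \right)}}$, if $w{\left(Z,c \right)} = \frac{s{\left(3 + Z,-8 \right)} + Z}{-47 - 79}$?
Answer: $\frac{i \sqrt{1269898}}{42} \approx 26.831 i$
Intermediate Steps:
$m = -720$ ($m = 40 \left(-18\right) = -720$)
$B = -10$
$w{\left(Z,c \right)} = \frac{1}{42} - \frac{Z}{126}$ ($w{\left(Z,c \right)} = \frac{-3 + Z}{-47 - 79} = \frac{-3 + Z}{-126} = \left(-3 + Z\right) \left(- \frac{1}{126}\right) = \frac{1}{42} - \frac{Z}{126}$)
$\sqrt{m + w{\left(B,-206 \right)}} = \sqrt{-720 + \left(\frac{1}{42} - - \frac{5}{63}\right)} = \sqrt{-720 + \left(\frac{1}{42} + \frac{5}{63}\right)} = \sqrt{-720 + \frac{13}{126}} = \sqrt{- \frac{90707}{126}} = \frac{i \sqrt{1269898}}{42}$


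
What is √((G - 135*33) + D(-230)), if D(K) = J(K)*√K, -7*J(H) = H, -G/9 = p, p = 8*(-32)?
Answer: √(-105399 + 1610*I*√230)/7 ≈ 5.3369 + 46.685*I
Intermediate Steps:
p = -256
G = 2304 (G = -9*(-256) = 2304)
J(H) = -H/7
D(K) = -K^(3/2)/7 (D(K) = (-K/7)*√K = -K^(3/2)/7)
√((G - 135*33) + D(-230)) = √((2304 - 135*33) - (-230)*I*√230/7) = √((2304 - 4455) - (-230)*I*√230/7) = √(-2151 + 230*I*√230/7)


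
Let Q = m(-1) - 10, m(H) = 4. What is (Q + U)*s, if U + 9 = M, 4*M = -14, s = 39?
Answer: -1443/2 ≈ -721.50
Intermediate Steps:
M = -7/2 (M = (1/4)*(-14) = -7/2 ≈ -3.5000)
U = -25/2 (U = -9 - 7/2 = -25/2 ≈ -12.500)
Q = -6 (Q = 4 - 10 = -6)
(Q + U)*s = (-6 - 25/2)*39 = -37/2*39 = -1443/2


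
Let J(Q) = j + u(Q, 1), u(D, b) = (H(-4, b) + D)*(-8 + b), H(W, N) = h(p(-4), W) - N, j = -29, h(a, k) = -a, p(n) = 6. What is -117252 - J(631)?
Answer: -112855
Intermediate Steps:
H(W, N) = -6 - N (H(W, N) = -1*6 - N = -6 - N)
u(D, b) = (-8 + b)*(-6 + D - b) (u(D, b) = ((-6 - b) + D)*(-8 + b) = (-6 + D - b)*(-8 + b) = (-8 + b)*(-6 + D - b))
J(Q) = 20 - 7*Q (J(Q) = -29 + (48 - 1*1² - 8*Q + 2*1 + Q*1) = -29 + (48 - 1*1 - 8*Q + 2 + Q) = -29 + (48 - 1 - 8*Q + 2 + Q) = -29 + (49 - 7*Q) = 20 - 7*Q)
-117252 - J(631) = -117252 - (20 - 7*631) = -117252 - (20 - 4417) = -117252 - 1*(-4397) = -117252 + 4397 = -112855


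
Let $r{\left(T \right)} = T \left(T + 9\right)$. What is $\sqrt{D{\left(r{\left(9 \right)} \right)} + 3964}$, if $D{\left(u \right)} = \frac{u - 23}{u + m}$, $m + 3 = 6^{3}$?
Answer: $\frac{\sqrt{22299585}}{75} \approx 62.963$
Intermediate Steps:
$m = 213$ ($m = -3 + 6^{3} = -3 + 216 = 213$)
$r{\left(T \right)} = T \left(9 + T\right)$
$D{\left(u \right)} = \frac{-23 + u}{213 + u}$ ($D{\left(u \right)} = \frac{u - 23}{u + 213} = \frac{-23 + u}{213 + u}$)
$\sqrt{D{\left(r{\left(9 \right)} \right)} + 3964} = \sqrt{\frac{-23 + 9 \left(9 + 9\right)}{213 + 9 \left(9 + 9\right)} + 3964} = \sqrt{\frac{-23 + 9 \cdot 18}{213 + 9 \cdot 18} + 3964} = \sqrt{\frac{-23 + 162}{213 + 162} + 3964} = \sqrt{\frac{1}{375} \cdot 139 + 3964} = \sqrt{\frac{139}{375} + 3964} = \sqrt{\frac{1486639}{375}} = \frac{\sqrt{22299585}}{75}$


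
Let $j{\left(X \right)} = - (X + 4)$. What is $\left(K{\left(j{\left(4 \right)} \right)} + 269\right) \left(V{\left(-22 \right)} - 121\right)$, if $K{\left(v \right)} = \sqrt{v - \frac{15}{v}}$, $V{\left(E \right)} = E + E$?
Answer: $-44385 - \frac{1155 i \sqrt{2}}{4} \approx -44385.0 - 408.35 i$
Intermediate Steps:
$V{\left(E \right)} = 2 E$
$j{\left(X \right)} = -4 - X$ ($j{\left(X \right)} = - (4 + X) = -4 - X$)
$\left(K{\left(j{\left(4 \right)} \right)} + 269\right) \left(V{\left(-22 \right)} - 121\right) = \left(\sqrt{\left(-4 - 4\right) - \frac{15}{-4 - 4}} + 269\right) \left(2 \left(-22\right) - 121\right) = \left(\sqrt{\left(-4 - 4\right) - \frac{15}{-4 - 4}} + 269\right) \left(-44 - 121\right) = \left(\sqrt{-8 - \frac{15}{-8}} + 269\right) \left(-165\right) = \left(\sqrt{-8 - - \frac{15}{8}} + 269\right) \left(-165\right) = \left(\sqrt{-8 + \frac{15}{8}} + 269\right) \left(-165\right) = \left(\sqrt{- \frac{49}{8}} + 269\right) \left(-165\right) = \left(\frac{7 i \sqrt{2}}{4} + 269\right) \left(-165\right) = \left(269 + \frac{7 i \sqrt{2}}{4}\right) \left(-165\right) = -44385 - \frac{1155 i \sqrt{2}}{4}$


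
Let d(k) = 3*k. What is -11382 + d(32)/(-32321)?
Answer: -367877718/32321 ≈ -11382.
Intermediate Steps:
-11382 + d(32)/(-32321) = -11382 + (3*32)/(-32321) = -11382 + 96*(-1/32321) = -11382 - 96/32321 = -367877718/32321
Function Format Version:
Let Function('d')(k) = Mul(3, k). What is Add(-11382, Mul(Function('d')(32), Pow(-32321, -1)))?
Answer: Rational(-367877718, 32321) ≈ -11382.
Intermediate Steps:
Add(-11382, Mul(Function('d')(32), Pow(-32321, -1))) = Add(-11382, Mul(Mul(3, 32), Pow(-32321, -1))) = Add(-11382, Mul(96, Rational(-1, 32321))) = Add(-11382, Rational(-96, 32321)) = Rational(-367877718, 32321)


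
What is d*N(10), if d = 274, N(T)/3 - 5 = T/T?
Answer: 4932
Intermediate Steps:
N(T) = 18 (N(T) = 15 + 3*(T/T) = 15 + 3*1 = 15 + 3 = 18)
d*N(10) = 274*18 = 4932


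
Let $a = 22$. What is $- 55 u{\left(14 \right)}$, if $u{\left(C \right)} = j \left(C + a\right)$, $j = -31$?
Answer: $61380$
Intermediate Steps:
$u{\left(C \right)} = -682 - 31 C$ ($u{\left(C \right)} = - 31 \left(C + 22\right) = - 31 \left(22 + C\right) = -682 - 31 C$)
$- 55 u{\left(14 \right)} = - 55 \left(-682 - 434\right) = \left(-55\right) \left(-1116\right) = 61380$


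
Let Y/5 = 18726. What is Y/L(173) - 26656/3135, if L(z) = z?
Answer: 288918562/542355 ≈ 532.71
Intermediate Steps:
Y = 93630 (Y = 5*18726 = 93630)
Y/L(173) - 26656/3135 = 93630/173 - 26656/3135 = 288918562/542355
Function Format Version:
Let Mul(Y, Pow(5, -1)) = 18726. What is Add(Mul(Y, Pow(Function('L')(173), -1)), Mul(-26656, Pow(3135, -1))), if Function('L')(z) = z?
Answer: Rational(288918562, 542355) ≈ 532.71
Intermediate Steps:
Y = 93630 (Y = Mul(5, 18726) = 93630)
Add(Mul(Y, Pow(Function('L')(173), -1)), Mul(-26656, Pow(3135, -1))) = Add(Mul(93630, Pow(173, -1)), Mul(-26656, Pow(3135, -1))) = Add(Mul(93630, Rational(1, 173)), Mul(-26656, Rational(1, 3135))) = Add(Rational(93630, 173), Rational(-26656, 3135)) = Rational(288918562, 542355)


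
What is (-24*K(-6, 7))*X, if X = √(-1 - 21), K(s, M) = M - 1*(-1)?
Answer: -192*I*√22 ≈ -900.56*I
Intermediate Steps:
K(s, M) = 1 + M (K(s, M) = M + 1 = 1 + M)
X = I*√22 (X = √(-22) = I*√22 ≈ 4.6904*I)
(-24*K(-6, 7))*X = (-24*(1 + 7))*(I*√22) = (-24*8)*(I*√22) = -192*I*√22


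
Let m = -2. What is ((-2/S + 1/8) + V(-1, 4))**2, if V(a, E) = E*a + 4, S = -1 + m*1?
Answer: 361/576 ≈ 0.62674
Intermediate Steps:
S = -3 (S = -1 - 2*1 = -1 - 2 = -3)
V(a, E) = 4 + E*a
((-2/S + 1/8) + V(-1, 4))**2 = ((-2/(-3) + 1/8) + (4 + 4*(-1)))**2 = ((-2*(-1/3) + 1*(1/8)) + (4 - 4))**2 = ((2/3 + 1/8) + 0)**2 = (19/24 + 0)**2 = (19/24)**2 = 361/576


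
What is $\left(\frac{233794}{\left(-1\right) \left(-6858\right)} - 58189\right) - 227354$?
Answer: $- \frac{979010050}{3429} \approx -2.8551 \cdot 10^{5}$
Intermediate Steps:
$\left(\frac{233794}{\left(-1\right) \left(-6858\right)} - 58189\right) - 227354 = \left(\frac{233794}{6858} - 58189\right) - 227354 = \left(233794 \cdot \frac{1}{6858} - 58189\right) - 227354 = \left(\frac{116897}{3429} - 58189\right) - 227354 = - \frac{199413184}{3429} - 227354 = - \frac{979010050}{3429}$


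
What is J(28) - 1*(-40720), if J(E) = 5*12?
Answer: 40780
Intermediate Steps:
J(E) = 60
J(28) - 1*(-40720) = 60 - 1*(-40720) = 60 + 40720 = 40780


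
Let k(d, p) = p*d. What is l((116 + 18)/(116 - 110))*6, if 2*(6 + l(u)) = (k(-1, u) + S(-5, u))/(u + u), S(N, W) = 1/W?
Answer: -168324/4489 ≈ -37.497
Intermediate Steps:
k(d, p) = d*p
l(u) = -6 + (1/u - u)/(4*u) (l(u) = -6 + ((-u + 1/u)/(u + u))/2 = -6 + ((1/u - u)/((2*u)))/2 = -6 + ((1/u - u)*(1/(2*u)))/2 = -6 + ((1/u - u)/(2*u))/2 = -6 + (1/u - u)/(4*u))
l((116 + 18)/(116 - 110))*6 = (-25/4 + 1/(4*((116 + 18)/(116 - 110))²))*6 = (-25/4 + 1/(4*(134/6)²))*6 = (-25/4 + 1/(4*(134*(⅙))²))*6 = (-25/4 + 1/(4*(67/3)²))*6 = (-25/4 + (¼)*(9/4489))*6 = (-25/4 + 9/17956)*6 = -28054/4489*6 = -168324/4489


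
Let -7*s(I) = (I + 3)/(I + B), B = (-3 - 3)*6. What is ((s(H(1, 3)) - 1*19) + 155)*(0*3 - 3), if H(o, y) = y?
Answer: -31422/77 ≈ -408.08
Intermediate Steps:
B = -36 (B = -6*6 = -36)
s(I) = -(3 + I)/(7*(-36 + I)) (s(I) = -(I + 3)/(7*(I - 36)) = -(3 + I)/(7*(-36 + I)))
((s(H(1, 3)) - 1*19) + 155)*(0*3 - 3) = (((-3 - 1*3)/(7*(-36 + 3)) - 1*19) + 155)*(0*3 - 3) = (((1/7)*(-3 - 3)/(-33) - 19) + 155)*(0 - 3) = (((1/7)*(-1/33)*(-6) - 19) + 155)*(-3) = ((2/77 - 19) + 155)*(-3) = (-1461/77 + 155)*(-3) = (10474/77)*(-3) = -31422/77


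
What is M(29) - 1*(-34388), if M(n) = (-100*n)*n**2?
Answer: -2404512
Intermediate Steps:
M(n) = -100*n**3
M(29) - 1*(-34388) = -100*29**3 - 1*(-34388) = -100*24389 + 34388 = -2438900 + 34388 = -2404512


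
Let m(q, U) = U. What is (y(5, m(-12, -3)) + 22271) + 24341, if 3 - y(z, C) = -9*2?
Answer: 46633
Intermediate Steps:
y(z, C) = 21 (y(z, C) = 3 - (-9)*2 = 3 - 1*(-18) = 3 + 18 = 21)
(y(5, m(-12, -3)) + 22271) + 24341 = (21 + 22271) + 24341 = 22292 + 24341 = 46633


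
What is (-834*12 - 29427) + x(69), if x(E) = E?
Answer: -39366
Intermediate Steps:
(-834*12 - 29427) + x(69) = (-834*12 - 29427) + 69 = (-10008 - 29427) + 69 = -39435 + 69 = -39366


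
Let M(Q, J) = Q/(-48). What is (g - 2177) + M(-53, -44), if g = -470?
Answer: -127003/48 ≈ -2645.9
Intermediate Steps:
M(Q, J) = -Q/48 (M(Q, J) = Q*(-1/48) = -Q/48)
(g - 2177) + M(-53, -44) = (-470 - 2177) - 1/48*(-53) = -2647 + 53/48 = -127003/48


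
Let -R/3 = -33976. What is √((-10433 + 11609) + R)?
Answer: 24*√179 ≈ 321.10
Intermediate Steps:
R = 101928 (R = -3*(-33976) = 101928)
√((-10433 + 11609) + R) = √((-10433 + 11609) + 101928) = √(1176 + 101928) = √103104 = 24*√179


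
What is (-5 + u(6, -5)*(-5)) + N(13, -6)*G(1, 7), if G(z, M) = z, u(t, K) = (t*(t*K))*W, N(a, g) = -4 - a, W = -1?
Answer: -922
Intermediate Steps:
u(t, K) = -K*t**2 (u(t, K) = (t*(t*K))*(-1) = (t*(K*t))*(-1) = (K*t**2)*(-1) = -K*t**2)
(-5 + u(6, -5)*(-5)) + N(13, -6)*G(1, 7) = (-5 - 1*(-5)*6**2*(-5)) + (-4 - 1*13)*1 = (-5 - 1*(-5)*36*(-5)) + (-4 - 13)*1 = (-5 + 180*(-5)) - 17*1 = (-5 - 900) - 17 = -905 - 17 = -922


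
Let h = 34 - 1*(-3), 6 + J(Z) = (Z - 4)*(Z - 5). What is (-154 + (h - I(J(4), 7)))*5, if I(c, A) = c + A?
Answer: -590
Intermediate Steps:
J(Z) = -6 + (-5 + Z)*(-4 + Z) (J(Z) = -6 + (Z - 4)*(Z - 5) = -6 + (-4 + Z)*(-5 + Z) = -6 + (-5 + Z)*(-4 + Z))
I(c, A) = A + c
h = 37 (h = 34 + 3 = 37)
(-154 + (h - I(J(4), 7)))*5 = (-154 + (37 - (7 + (14 + 4**2 - 9*4))))*5 = (-154 + (37 - (7 + (14 + 16 - 36))))*5 = (-154 + (37 - (7 - 6)))*5 = (-154 + (37 - 1*1))*5 = (-154 + (37 - 1))*5 = (-154 + 36)*5 = -118*5 = -590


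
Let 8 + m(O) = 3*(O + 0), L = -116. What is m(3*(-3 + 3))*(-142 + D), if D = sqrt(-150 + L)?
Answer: 1136 - 8*I*sqrt(266) ≈ 1136.0 - 130.48*I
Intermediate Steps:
m(O) = -8 + 3*O (m(O) = -8 + 3*(O + 0) = -8 + 3*O)
D = I*sqrt(266) (D = sqrt(-150 - 116) = sqrt(-266) = I*sqrt(266) ≈ 16.31*I)
m(3*(-3 + 3))*(-142 + D) = (-8 + 3*(3*(-3 + 3)))*(-142 + I*sqrt(266)) = (-8 + 3*(3*0))*(-142 + I*sqrt(266)) = (-8 + 3*0)*(-142 + I*sqrt(266)) = (-8 + 0)*(-142 + I*sqrt(266)) = -8*(-142 + I*sqrt(266)) = 1136 - 8*I*sqrt(266)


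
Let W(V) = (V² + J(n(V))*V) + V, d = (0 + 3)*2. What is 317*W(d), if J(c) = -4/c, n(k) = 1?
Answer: 5706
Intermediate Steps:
d = 6 (d = 3*2 = 6)
W(V) = V² - 3*V (W(V) = (V² + (-4/1)*V) + V = (V² + (-4*1)*V) + V = (V² - 4*V) + V = V² - 3*V)
317*W(d) = 317*(6*(-3 + 6)) = 317*(6*3) = 317*18 = 5706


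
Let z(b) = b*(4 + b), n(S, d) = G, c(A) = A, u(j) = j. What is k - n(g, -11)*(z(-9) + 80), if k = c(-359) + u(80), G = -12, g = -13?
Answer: 1221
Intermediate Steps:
n(S, d) = -12
k = -279 (k = -359 + 80 = -279)
k - n(g, -11)*(z(-9) + 80) = -279 - (-12)*(-9*(4 - 9) + 80) = -279 - (-12)*(-9*(-5) + 80) = -279 - (-12)*(45 + 80) = -279 - (-12)*125 = -279 - 1*(-1500) = -279 + 1500 = 1221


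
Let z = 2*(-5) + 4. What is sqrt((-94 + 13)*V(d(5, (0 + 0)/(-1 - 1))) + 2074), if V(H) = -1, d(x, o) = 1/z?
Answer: sqrt(2155) ≈ 46.422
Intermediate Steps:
z = -6 (z = -10 + 4 = -6)
d(x, o) = -1/6 (d(x, o) = 1/(-6) = -1/6)
sqrt((-94 + 13)*V(d(5, (0 + 0)/(-1 - 1))) + 2074) = sqrt((-94 + 13)*(-1) + 2074) = sqrt(-81*(-1) + 2074) = sqrt(81 + 2074) = sqrt(2155)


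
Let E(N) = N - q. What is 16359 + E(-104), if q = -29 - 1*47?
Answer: 16331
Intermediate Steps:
q = -76 (q = -29 - 47 = -76)
E(N) = 76 + N (E(N) = N - 1*(-76) = N + 76 = 76 + N)
16359 + E(-104) = 16359 + (76 - 104) = 16359 - 28 = 16331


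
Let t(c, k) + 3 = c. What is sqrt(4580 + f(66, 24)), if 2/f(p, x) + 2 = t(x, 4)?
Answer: sqrt(1653418)/19 ≈ 67.677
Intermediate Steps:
t(c, k) = -3 + c
f(p, x) = 2/(-5 + x) (f(p, x) = 2/(-2 + (-3 + x)) = 2/(-5 + x))
sqrt(4580 + f(66, 24)) = sqrt(4580 + 2/(-5 + 24)) = sqrt(4580 + 2/19) = sqrt(87022/19) = sqrt(1653418)/19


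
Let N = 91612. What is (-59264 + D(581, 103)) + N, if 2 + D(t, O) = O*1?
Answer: 32449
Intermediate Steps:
D(t, O) = -2 + O (D(t, O) = -2 + O*1 = -2 + O)
(-59264 + D(581, 103)) + N = (-59264 + (-2 + 103)) + 91612 = (-59264 + 101) + 91612 = -59163 + 91612 = 32449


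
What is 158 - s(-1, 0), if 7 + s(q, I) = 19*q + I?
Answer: 184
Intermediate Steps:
s(q, I) = -7 + I + 19*q (s(q, I) = -7 + (19*q + I) = -7 + (I + 19*q) = -7 + I + 19*q)
158 - s(-1, 0) = 158 - (-7 + 0 + 19*(-1)) = 158 - (-7 + 0 - 19) = 158 - 1*(-26) = 158 + 26 = 184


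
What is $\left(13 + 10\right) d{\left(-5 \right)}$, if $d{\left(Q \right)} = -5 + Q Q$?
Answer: $460$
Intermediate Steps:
$d{\left(Q \right)} = -5 + Q^{2}$
$\left(13 + 10\right) d{\left(-5 \right)} = \left(13 + 10\right) \left(-5 + \left(-5\right)^{2}\right) = 23 \left(-5 + 25\right) = 23 \cdot 20 = 460$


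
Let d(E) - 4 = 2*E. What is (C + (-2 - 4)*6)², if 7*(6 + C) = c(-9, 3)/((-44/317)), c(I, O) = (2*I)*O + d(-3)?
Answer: 29584/121 ≈ 244.50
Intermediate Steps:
d(E) = 4 + 2*E
c(I, O) = -2 + 2*I*O (c(I, O) = (2*I)*O + (4 + 2*(-3)) = 2*I*O + (4 - 6) = 2*I*O - 2 = -2 + 2*I*O)
C = 568/11 (C = -6 + ((-2 + 2*(-9)*3)/((-44/317)))/7 = -6 + ((-2 - 54)/((-44*1/317)))/7 = -6 + (-56/(-44/317))/7 = -6 + (-56*(-317/44))/7 = -6 + (⅐)*(4438/11) = -6 + 634/11 = 568/11 ≈ 51.636)
(C + (-2 - 4)*6)² = (568/11 + (-2 - 4)*6)² = (568/11 - 6*6)² = (568/11 - 36)² = (172/11)² = 29584/121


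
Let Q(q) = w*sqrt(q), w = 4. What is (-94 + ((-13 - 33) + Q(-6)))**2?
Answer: 19504 - 1120*I*sqrt(6) ≈ 19504.0 - 2743.4*I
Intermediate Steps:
Q(q) = 4*sqrt(q)
(-94 + ((-13 - 33) + Q(-6)))**2 = (-94 + ((-13 - 33) + 4*sqrt(-6)))**2 = (-94 + (-46 + 4*(I*sqrt(6))))**2 = (-94 + (-46 + 4*I*sqrt(6)))**2 = (-140 + 4*I*sqrt(6))**2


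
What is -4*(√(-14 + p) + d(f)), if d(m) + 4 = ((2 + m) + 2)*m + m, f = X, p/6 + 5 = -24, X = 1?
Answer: -8 - 8*I*√47 ≈ -8.0 - 54.845*I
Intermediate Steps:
p = -174 (p = -30 + 6*(-24) = -30 - 144 = -174)
f = 1
d(m) = -4 + m + m*(4 + m) (d(m) = -4 + (((2 + m) + 2)*m + m) = -4 + ((4 + m)*m + m) = -4 + (m*(4 + m) + m) = -4 + (m + m*(4 + m)) = -4 + m + m*(4 + m))
-4*(√(-14 + p) + d(f)) = -4*(√(-14 - 174) + (-4 + 1² + 5*1)) = -4*(√(-188) + (-4 + 1 + 5)) = -4*(2*I*√47 + 2) = -4*(2 + 2*I*√47) = -8 - 8*I*√47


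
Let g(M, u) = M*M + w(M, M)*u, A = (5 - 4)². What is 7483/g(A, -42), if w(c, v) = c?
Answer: -7483/41 ≈ -182.51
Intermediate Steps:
A = 1 (A = 1² = 1)
g(M, u) = M² + M*u (g(M, u) = M*M + M*u = M² + M*u)
7483/g(A, -42) = 7483/((1*(1 - 42))) = 7483/((1*(-41))) = 7483/(-41) = 7483*(-1/41) = -7483/41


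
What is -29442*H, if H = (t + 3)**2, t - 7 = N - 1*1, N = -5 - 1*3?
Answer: -29442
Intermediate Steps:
N = -8 (N = -5 - 3 = -8)
t = -2 (t = 7 + (-8 - 1*1) = 7 + (-8 - 1) = 7 - 9 = -2)
H = 1 (H = (-2 + 3)**2 = 1**2 = 1)
-29442*H = -29442*1 = -29442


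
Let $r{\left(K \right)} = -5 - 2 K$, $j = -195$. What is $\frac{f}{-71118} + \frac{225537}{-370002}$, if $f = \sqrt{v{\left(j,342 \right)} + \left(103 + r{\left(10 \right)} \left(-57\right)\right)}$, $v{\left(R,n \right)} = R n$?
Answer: $- \frac{75179}{123334} - \frac{i \sqrt{65162}}{71118} \approx -0.60956 - 0.0035894 i$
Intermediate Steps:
$f = i \sqrt{65162}$ ($f = \sqrt{\left(-195\right) 342 + \left(103 + \left(-5 - 20\right) \left(-57\right)\right)} = \sqrt{-66690 + \left(103 + \left(-5 - 20\right) \left(-57\right)\right)} = \sqrt{-66690 + \left(103 - -1425\right)} = \sqrt{-66690 + \left(103 + 1425\right)} = \sqrt{-66690 + 1528} = \sqrt{-65162} = i \sqrt{65162} \approx 255.27 i$)
$\frac{f}{-71118} + \frac{225537}{-370002} = \frac{i \sqrt{65162}}{-71118} + \frac{225537}{-370002} = i \sqrt{65162} \left(- \frac{1}{71118}\right) + 225537 \left(- \frac{1}{370002}\right) = - \frac{i \sqrt{65162}}{71118} - \frac{75179}{123334} = - \frac{75179}{123334} - \frac{i \sqrt{65162}}{71118}$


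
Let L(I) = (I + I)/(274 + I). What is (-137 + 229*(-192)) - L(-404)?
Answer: -2867229/65 ≈ -44111.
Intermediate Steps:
L(I) = 2*I/(274 + I) (L(I) = (2*I)/(274 + I) = 2*I/(274 + I))
(-137 + 229*(-192)) - L(-404) = (-137 + 229*(-192)) - 2*(-404)/(274 - 404) = (-137 - 43968) - 2*(-404)/(-130) = -44105 - 2*(-404)*(-1)/130 = -44105 - 1*404/65 = -44105 - 404/65 = -2867229/65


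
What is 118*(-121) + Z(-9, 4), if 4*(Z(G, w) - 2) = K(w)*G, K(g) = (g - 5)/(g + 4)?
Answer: -456823/32 ≈ -14276.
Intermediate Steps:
K(g) = (-5 + g)/(4 + g)
Z(G, w) = 2 + G*(-5 + w)/(4*(4 + w)) (Z(G, w) = 2 + (((-5 + w)/(4 + w))*G)/4 = 2 + (G*(-5 + w)/(4 + w))/4 = 2 + G*(-5 + w)/(4*(4 + w)))
118*(-121) + Z(-9, 4) = 118*(-121) + (32 + 8*4 - 9*(-5 + 4))/(4*(4 + 4)) = -14278 + (1/4)*(32 + 32 - 9*(-1))/8 = -14278 + (1/4)*(1/8)*(32 + 32 + 9) = -14278 + (1/4)*(1/8)*73 = -14278 + 73/32 = -456823/32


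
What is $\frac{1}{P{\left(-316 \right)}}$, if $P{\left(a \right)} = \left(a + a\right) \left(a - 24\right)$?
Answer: $\frac{1}{214880} \approx 4.6538 \cdot 10^{-6}$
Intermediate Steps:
$P{\left(a \right)} = 2 a \left(-24 + a\right)$
$\frac{1}{P{\left(-316 \right)}} = \frac{1}{2 \left(-316\right) \left(-24 - 316\right)} = \frac{1}{2 \left(-316\right) \left(-340\right)} = \frac{1}{214880}$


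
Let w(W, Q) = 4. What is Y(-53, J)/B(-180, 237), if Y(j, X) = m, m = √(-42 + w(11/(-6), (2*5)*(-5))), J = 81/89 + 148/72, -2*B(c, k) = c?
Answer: I*√38/90 ≈ 0.068493*I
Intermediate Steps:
B(c, k) = -c/2
J = 4751/1602 (J = 81*(1/89) + 148*(1/72) = 81/89 + 37/18 = 4751/1602 ≈ 2.9657)
m = I*√38 (m = √(-42 + 4) = √(-38) = I*√38 ≈ 6.1644*I)
Y(j, X) = I*√38
Y(-53, J)/B(-180, 237) = (I*√38)/((-½*(-180))) = (I*√38)/90 = (I*√38)*(1/90) = I*√38/90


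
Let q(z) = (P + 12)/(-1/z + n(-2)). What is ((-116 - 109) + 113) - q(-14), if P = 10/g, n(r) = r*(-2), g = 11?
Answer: -72212/627 ≈ -115.17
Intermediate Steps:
n(r) = -2*r
P = 10/11 ≈ 0.90909
q(z) = 142/(11*(4 - 1/z)) (q(z) = (10/11 + 12)/(-1/z - 2*(-2)) = 142/(11*(-1/z + 4)) = 142/(11*(4 - 1/z)))
((-116 - 109) + 113) - q(-14) = ((-116 - 109) + 113) - 142*(-14)/(11*(-1 + 4*(-14))) = (-225 + 113) - 142*(-14)/(11*(-1 - 56)) = -112 - 142*(-14)/(11*(-57)) = -112 - 142*(-14)*(-1)/(11*57) = -112 - 1*1988/627 = -112 - 1988/627 = -72212/627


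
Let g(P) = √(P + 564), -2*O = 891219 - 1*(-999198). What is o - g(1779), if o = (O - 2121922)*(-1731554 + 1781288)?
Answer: -152540668287 - √2343 ≈ -1.5254e+11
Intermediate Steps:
O = -1890417/2 (O = -(891219 - 1*(-999198))/2 = -(891219 + 999198)/2 = -½*1890417 = -1890417/2 ≈ -9.4521e+5)
g(P) = √(564 + P)
o = -152540668287 (o = (-1890417/2 - 2121922)*(-1731554 + 1781288) = -6134261/2*49734 = -152540668287)
o - g(1779) = -152540668287 - √(564 + 1779) = -152540668287 - √2343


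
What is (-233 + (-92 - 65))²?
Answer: 152100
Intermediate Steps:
(-233 + (-92 - 65))² = (-233 - 157)² = (-390)² = 152100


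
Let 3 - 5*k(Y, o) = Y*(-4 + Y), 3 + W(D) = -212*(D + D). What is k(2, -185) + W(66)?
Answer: -139928/5 ≈ -27986.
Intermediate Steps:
W(D) = -3 - 424*D (W(D) = -3 - 212*(D + D) = -3 - 424*D)
k(Y, o) = 3/5 - Y*(-4 + Y)/5
k(2, -185) + W(66) = (3/5 - 1/5*2**2 + (4/5)*2) + (-3 - 424*66) = (3/5 - 1/5*4 + 8/5) + (-3 - 27984) = (3/5 - 4/5 + 8/5) - 27987 = 7/5 - 27987 = -139928/5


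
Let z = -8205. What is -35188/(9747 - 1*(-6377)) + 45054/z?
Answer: -84597353/11024785 ≈ -7.6734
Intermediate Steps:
-35188/(9747 - 1*(-6377)) + 45054/z = -35188/(9747 - 1*(-6377)) + 45054/(-8205) = -35188/(9747 + 6377) + 45054*(-1/8205) = -35188/16124 - 15018/2735 = -35188*1/16124 - 15018/2735 = -8797/4031 - 15018/2735 = -84597353/11024785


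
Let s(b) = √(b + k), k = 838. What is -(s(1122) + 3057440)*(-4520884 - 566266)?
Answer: 15553655896000 + 71220100*√10 ≈ 1.5554e+13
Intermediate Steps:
s(b) = √(838 + b) (s(b) = √(b + 838) = √(838 + b))
-(s(1122) + 3057440)*(-4520884 - 566266) = -(√(838 + 1122) + 3057440)*(-4520884 - 566266) = -(√1960 + 3057440)*(-5087150) = -(14*√10 + 3057440)*(-5087150) = -(3057440 + 14*√10)*(-5087150) = -(-15553655896000 - 71220100*√10) = 15553655896000 + 71220100*√10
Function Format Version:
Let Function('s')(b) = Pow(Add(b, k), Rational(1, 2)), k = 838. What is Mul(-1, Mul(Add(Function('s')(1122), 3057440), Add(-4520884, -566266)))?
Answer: Add(15553655896000, Mul(71220100, Pow(10, Rational(1, 2)))) ≈ 1.5554e+13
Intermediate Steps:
Function('s')(b) = Pow(Add(838, b), Rational(1, 2)) (Function('s')(b) = Pow(Add(b, 838), Rational(1, 2)) = Pow(Add(838, b), Rational(1, 2)))
Mul(-1, Mul(Add(Function('s')(1122), 3057440), Add(-4520884, -566266))) = Mul(-1, Mul(Add(Pow(Add(838, 1122), Rational(1, 2)), 3057440), Add(-4520884, -566266))) = Mul(-1, Mul(Add(Pow(1960, Rational(1, 2)), 3057440), -5087150)) = Mul(-1, Mul(Add(Mul(14, Pow(10, Rational(1, 2))), 3057440), -5087150)) = Mul(-1, Mul(Add(3057440, Mul(14, Pow(10, Rational(1, 2)))), -5087150)) = Mul(-1, Add(-15553655896000, Mul(-71220100, Pow(10, Rational(1, 2))))) = Add(15553655896000, Mul(71220100, Pow(10, Rational(1, 2))))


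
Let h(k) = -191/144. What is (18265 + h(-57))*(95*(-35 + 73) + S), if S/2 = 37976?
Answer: 104622796789/72 ≈ 1.4531e+9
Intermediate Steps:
h(k) = -191/144 (h(k) = -191*1/144 = -191/144)
S = 75952 (S = 2*37976 = 75952)
(18265 + h(-57))*(95*(-35 + 73) + S) = (18265 - 191/144)*(95*(-35 + 73) + 75952) = 2629969*(95*38 + 75952)/144 = 2629969*(3610 + 75952)/144 = (2629969/144)*79562 = 104622796789/72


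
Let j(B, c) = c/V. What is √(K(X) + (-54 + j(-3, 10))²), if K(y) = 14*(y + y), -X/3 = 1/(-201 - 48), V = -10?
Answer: √20841549/83 ≈ 55.003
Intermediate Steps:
j(B, c) = -c/10 (j(B, c) = c/(-10) = c*(-⅒) = -c/10)
X = 1/83 (X = -3/(-201 - 48) = -3/(-249) = -3*(-1/249) = 1/83 ≈ 0.012048)
K(y) = 28*y (K(y) = 14*(2*y) = 28*y)
√(K(X) + (-54 + j(-3, 10))²) = √(28*(1/83) + (-54 - ⅒*10)²) = √(28/83 + (-54 - 1)²) = √(28/83 + (-55)²) = √(28/83 + 3025) = √(251103/83) = √20841549/83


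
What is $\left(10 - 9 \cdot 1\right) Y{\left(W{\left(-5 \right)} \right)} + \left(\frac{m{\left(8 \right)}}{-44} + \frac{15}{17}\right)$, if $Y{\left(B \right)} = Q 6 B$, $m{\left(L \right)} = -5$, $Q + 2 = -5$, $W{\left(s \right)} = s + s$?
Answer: $\frac{314905}{748} \approx 421.0$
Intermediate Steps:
$W{\left(s \right)} = 2 s$
$Q = -7$ ($Q = -2 - 5 = -7$)
$Y{\left(B \right)} = - 42 B$ ($Y{\left(B \right)} = \left(-7\right) 6 B = - 42 B$)
$\left(10 - 9 \cdot 1\right) Y{\left(W{\left(-5 \right)} \right)} + \left(\frac{m{\left(8 \right)}}{-44} + \frac{15}{17}\right) = \left(10 - 9 \cdot 1\right) \left(- 42 \cdot 2 \left(-5\right)\right) + \left(- \frac{5}{-44} + \frac{15}{17}\right) = \left(10 - 9\right) \left(\left(-42\right) \left(-10\right)\right) + \left(\left(-5\right) \left(- \frac{1}{44}\right) + 15 \cdot \frac{1}{17}\right) = \left(10 - 9\right) 420 + \left(\frac{5}{44} + \frac{15}{17}\right) = 1 \cdot 420 + \frac{745}{748} = 420 + \frac{745}{748} = \frac{314905}{748}$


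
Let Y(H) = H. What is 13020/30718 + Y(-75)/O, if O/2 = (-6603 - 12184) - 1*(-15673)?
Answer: 13898735/31885284 ≈ 0.43590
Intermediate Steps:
O = -6228 (O = 2*((-6603 - 12184) - 1*(-15673)) = 2*(-18787 + 15673) = 2*(-3114) = -6228)
13020/30718 + Y(-75)/O = 13020/30718 - 75/(-6228) = 13020*(1/30718) - 75*(-1/6228) = 6510/15359 + 25/2076 = 13898735/31885284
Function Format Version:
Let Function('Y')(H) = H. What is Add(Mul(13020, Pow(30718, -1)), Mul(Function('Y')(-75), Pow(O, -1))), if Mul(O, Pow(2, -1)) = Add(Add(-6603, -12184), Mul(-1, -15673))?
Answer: Rational(13898735, 31885284) ≈ 0.43590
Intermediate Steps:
O = -6228 (O = Mul(2, Add(Add(-6603, -12184), Mul(-1, -15673))) = Mul(2, Add(-18787, 15673)) = Mul(2, -3114) = -6228)
Add(Mul(13020, Pow(30718, -1)), Mul(Function('Y')(-75), Pow(O, -1))) = Add(Mul(13020, Pow(30718, -1)), Mul(-75, Pow(-6228, -1))) = Add(Mul(13020, Rational(1, 30718)), Mul(-75, Rational(-1, 6228))) = Add(Rational(6510, 15359), Rational(25, 2076)) = Rational(13898735, 31885284)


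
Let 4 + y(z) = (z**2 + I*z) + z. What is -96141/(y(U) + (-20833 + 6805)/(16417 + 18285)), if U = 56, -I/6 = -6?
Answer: -1668142491/90287590 ≈ -18.476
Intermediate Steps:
I = 36 (I = -6*(-6) = 36)
y(z) = -4 + z**2 + 37*z (y(z) = -4 + ((z**2 + 36*z) + z) = -4 + (z**2 + 37*z) = -4 + z**2 + 37*z)
-96141/(y(U) + (-20833 + 6805)/(16417 + 18285)) = -96141/((-4 + 56**2 + 37*56) + (-20833 + 6805)/(16417 + 18285)) = -96141/((-4 + 3136 + 2072) - 14028/34702) = -96141/(5204 - 14028*1/34702) = -96141/(5204 - 7014/17351) = -96141/90287590/17351 = -96141*17351/90287590 = -1668142491/90287590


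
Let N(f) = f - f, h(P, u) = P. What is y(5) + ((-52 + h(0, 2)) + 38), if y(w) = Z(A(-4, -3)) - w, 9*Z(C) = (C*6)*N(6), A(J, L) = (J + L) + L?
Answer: -19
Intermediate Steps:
N(f) = 0
A(J, L) = J + 2*L
Z(C) = 0 (Z(C) = ((C*6)*0)/9 = ((6*C)*0)/9 = (⅑)*0 = 0)
y(w) = -w (y(w) = 0 - w = -w)
y(5) + ((-52 + h(0, 2)) + 38) = -1*5 + ((-52 + 0) + 38) = -5 + (-52 + 38) = -5 - 14 = -19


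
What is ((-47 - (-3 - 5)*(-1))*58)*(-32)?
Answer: 102080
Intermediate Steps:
((-47 - (-3 - 5)*(-1))*58)*(-32) = ((-47 - (-8)*(-1))*58)*(-32) = ((-47 - 1*8)*58)*(-32) = ((-47 - 8)*58)*(-32) = -55*58*(-32) = -3190*(-32) = 102080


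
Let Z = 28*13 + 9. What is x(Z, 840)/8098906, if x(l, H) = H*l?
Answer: 156660/4049453 ≈ 0.038687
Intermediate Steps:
Z = 373 (Z = 364 + 9 = 373)
x(Z, 840)/8098906 = (840*373)/8098906 = 313320*(1/8098906) = 156660/4049453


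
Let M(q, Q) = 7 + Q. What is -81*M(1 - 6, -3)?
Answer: -324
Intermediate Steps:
-81*M(1 - 6, -3) = -81*(7 - 3) = -81*4 = -324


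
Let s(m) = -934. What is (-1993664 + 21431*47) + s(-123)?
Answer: -987341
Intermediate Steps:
(-1993664 + 21431*47) + s(-123) = (-1993664 + 21431*47) - 934 = (-1993664 + 1007257) - 934 = -986407 - 934 = -987341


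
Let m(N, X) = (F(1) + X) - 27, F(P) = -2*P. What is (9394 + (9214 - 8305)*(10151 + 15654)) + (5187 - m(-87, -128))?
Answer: 23471483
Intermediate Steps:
m(N, X) = -29 + X (m(N, X) = (-2*1 + X) - 27 = (-2 + X) - 27 = -29 + X)
(9394 + (9214 - 8305)*(10151 + 15654)) + (5187 - m(-87, -128)) = (9394 + (9214 - 8305)*(10151 + 15654)) + (5187 - (-29 - 128)) = (9394 + 909*25805) + (5187 - 1*(-157)) = (9394 + 23456745) + (5187 + 157) = 23466139 + 5344 = 23471483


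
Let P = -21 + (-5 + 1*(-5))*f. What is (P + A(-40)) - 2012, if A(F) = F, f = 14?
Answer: -2213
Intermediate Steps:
P = -161 (P = -21 + (-5 + 1*(-5))*14 = -21 + (-5 - 5)*14 = -21 - 10*14 = -21 - 140 = -161)
(P + A(-40)) - 2012 = (-161 - 40) - 2012 = -201 - 2012 = -2213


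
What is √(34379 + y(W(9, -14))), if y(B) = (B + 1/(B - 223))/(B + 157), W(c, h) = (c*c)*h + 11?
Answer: √32949870891497/30958 ≈ 185.42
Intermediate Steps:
W(c, h) = 11 + h*c² (W(c, h) = c²*h + 11 = h*c² + 11 = 11 + h*c²)
y(B) = (B + 1/(-223 + B))/(157 + B)
√(34379 + y(W(9, -14))) = √(34379 + (-1 - (11 - 14*9²)² + 223*(11 - 14*9²))/(35011 - (11 - 14*9²)² + 66*(11 - 14*9²))) = √(34379 + (-1 - (11 - 14*81)² + 223*(11 - 14*81))/(35011 - (11 - 14*81)² + 66*(11 - 14*81))) = √(34379 + (-1 - (11 - 1134)² + 223*(11 - 1134))/(35011 - (11 - 1134)² + 66*(11 - 1134))) = √(34379 + (-1 - 1*(-1123)² + 223*(-1123))/(35011 - 1*(-1123)² + 66*(-1123))) = √(34379 + (-1 - 1*1261129 - 250429)/(35011 - 1*1261129 - 74118)) = √(34379 + (-1 - 1261129 - 250429)/(35011 - 1261129 - 74118)) = √(34379 - 1511559/(-1300236)) = √(34379 - 1/1300236*(-1511559)) = √(34379 + 71979/61916) = √(2128682143/61916) = √32949870891497/30958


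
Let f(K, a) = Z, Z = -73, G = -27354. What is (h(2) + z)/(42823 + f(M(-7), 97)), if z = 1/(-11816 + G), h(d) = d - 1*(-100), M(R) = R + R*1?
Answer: 210281/88132500 ≈ 0.0023860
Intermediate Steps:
M(R) = 2*R (M(R) = R + R = 2*R)
f(K, a) = -73
h(d) = 100 + d (h(d) = d + 100 = 100 + d)
z = -1/39170 (z = 1/(-11816 - 27354) = 1/(-39170) = -1/39170 ≈ -2.5530e-5)
(h(2) + z)/(42823 + f(M(-7), 97)) = ((100 + 2) - 1/39170)/(42823 - 73) = (102 - 1/39170)/42750 = (3995339/39170)*(1/42750) = 210281/88132500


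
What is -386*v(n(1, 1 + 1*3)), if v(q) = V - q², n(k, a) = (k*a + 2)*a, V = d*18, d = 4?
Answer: 194544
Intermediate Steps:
V = 72 (V = 4*18 = 72)
n(k, a) = a*(2 + a*k) (n(k, a) = (a*k + 2)*a = (2 + a*k)*a = a*(2 + a*k))
v(q) = 72 - q²
-386*v(n(1, 1 + 1*3)) = -386*(72 - ((1 + 1*3)*(2 + (1 + 1*3)*1))²) = -386*(72 - ((1 + 3)*(2 + (1 + 3)*1))²) = -386*(72 - (4*(2 + 4*1))²) = -386*(72 - (4*(2 + 4))²) = -386*(72 - (4*6)²) = -386*(72 - 1*24²) = -386*(72 - 1*576) = -386*(72 - 576) = -386*(-504) = 194544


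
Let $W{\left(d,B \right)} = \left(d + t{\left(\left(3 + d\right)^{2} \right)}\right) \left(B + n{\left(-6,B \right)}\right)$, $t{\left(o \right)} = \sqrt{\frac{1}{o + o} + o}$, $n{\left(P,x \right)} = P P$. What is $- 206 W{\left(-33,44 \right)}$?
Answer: $543840 - \frac{824 \sqrt{3240002}}{3} \approx 49440.0$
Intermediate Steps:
$n{\left(P,x \right)} = P^{2}$
$t{\left(o \right)} = \sqrt{o + \frac{1}{2 o}}$ ($t{\left(o \right)} = \sqrt{\frac{1}{2 o} + o} = \sqrt{o + \frac{1}{2 o}}$)
$W{\left(d,B \right)} = \left(36 + B\right) \left(d + \frac{\sqrt{\frac{2}{\left(3 + d\right)^{2}} + 4 \left(3 + d\right)^{2}}}{2}\right)$ ($W{\left(d,B \right)} = \left(d + \frac{\sqrt{\frac{2}{\left(3 + d\right)^{2}} + 4 \left(3 + d\right)^{2}}}{2}\right) \left(B + \left(-6\right)^{2}\right) = \left(d + \frac{\sqrt{\frac{2}{\left(3 + d\right)^{2}} + 4 \left(3 + d\right)^{2}}}{2}\right) \left(B + 36\right) = \left(d + \frac{\sqrt{\frac{2}{\left(3 + d\right)^{2}} + 4 \left(3 + d\right)^{2}}}{2}\right) \left(36 + B\right) = \left(36 + B\right) \left(d + \frac{\sqrt{\frac{2}{\left(3 + d\right)^{2}} + 4 \left(3 + d\right)^{2}}}{2}\right)$)
$- 206 W{\left(-33,44 \right)} = - 206 \left(36 \left(-33\right) + 44 \left(-33\right) + 18 \sqrt{2} \sqrt{\frac{1 + 2 \left(3 - 33\right)^{4}}{\left(3 - 33\right)^{2}}} + \frac{1}{2} \cdot 44 \sqrt{2} \sqrt{\frac{1 + 2 \left(3 - 33\right)^{4}}{\left(3 - 33\right)^{2}}}\right) = - 206 \left(-1188 - 1452 + 18 \sqrt{2} \sqrt{\frac{1 + 2 \left(-30\right)^{4}}{900}} + \frac{1}{2} \cdot 44 \sqrt{2} \sqrt{\frac{1 + 2 \left(-30\right)^{4}}{900}}\right) = - 206 \left(-1188 - 1452 + 18 \sqrt{2} \sqrt{\frac{1 + 2 \cdot 810000}{900}} + \frac{1}{2} \cdot 44 \sqrt{2} \sqrt{\frac{1 + 2 \cdot 810000}{900}}\right) = - 206 \left(-1188 - 1452 + 18 \sqrt{2} \sqrt{\frac{1 + 1620000}{900}} + \frac{1}{2} \cdot 44 \sqrt{2} \sqrt{\frac{1 + 1620000}{900}}\right) = - 206 \left(-1188 - 1452 + 18 \sqrt{2} \sqrt{\frac{1}{900} \cdot 1620001} + \frac{1}{2} \cdot 44 \sqrt{2} \sqrt{\frac{1}{900} \cdot 1620001}\right) = - 206 \left(-1188 - 1452 + 18 \sqrt{2} \sqrt{\frac{1620001}{900}} + \frac{1}{2} \cdot 44 \sqrt{2} \sqrt{\frac{1620001}{900}}\right) = - 206 \left(-1188 - 1452 + 18 \sqrt{2} \frac{\sqrt{1620001}}{30} + \frac{1}{2} \cdot 44 \sqrt{2} \frac{\sqrt{1620001}}{30}\right) = - 206 \left(-1188 - 1452 + \frac{3 \sqrt{3240002}}{5} + \frac{11 \sqrt{3240002}}{15}\right) = - 206 \left(-2640 + \frac{4 \sqrt{3240002}}{3}\right) = 543840 - \frac{824 \sqrt{3240002}}{3}$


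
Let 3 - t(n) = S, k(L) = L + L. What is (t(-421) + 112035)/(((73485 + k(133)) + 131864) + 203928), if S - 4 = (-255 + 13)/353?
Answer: 39548244/144568679 ≈ 0.27356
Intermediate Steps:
k(L) = 2*L
S = 1170/353 (S = 4 + (-255 + 13)/353 = 4 - 242*1/353 = 4 - 242/353 = 1170/353 ≈ 3.3144)
t(n) = -111/353 (t(n) = 3 - 1*1170/353 = 3 - 1170/353 = -111/353)
(t(-421) + 112035)/(((73485 + k(133)) + 131864) + 203928) = (-111/353 + 112035)/(((73485 + 2*133) + 131864) + 203928) = 39548244/(353*(((73485 + 266) + 131864) + 203928)) = 39548244/(353*((73751 + 131864) + 203928)) = 39548244/(353*(205615 + 203928)) = (39548244/353)/409543 = (39548244/353)*(1/409543) = 39548244/144568679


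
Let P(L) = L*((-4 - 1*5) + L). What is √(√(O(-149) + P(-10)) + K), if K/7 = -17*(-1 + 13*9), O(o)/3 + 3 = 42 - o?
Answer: √(-13804 + √754) ≈ 117.37*I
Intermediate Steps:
O(o) = 117 - 3*o (O(o) = -9 + 3*(42 - o) = -9 + (126 - 3*o) = 117 - 3*o)
P(L) = L*(-9 + L) (P(L) = L*((-4 - 5) + L) = L*(-9 + L))
K = -13804 (K = 7*(-17*(-1 + 13*9)) = 7*(-17*(-1 + 117)) = 7*(-17*116) = 7*(-1972) = -13804)
√(√(O(-149) + P(-10)) + K) = √(√((117 - 3*(-149)) - 10*(-9 - 10)) - 13804) = √(√((117 + 447) - 10*(-19)) - 13804) = √(√(564 + 190) - 13804) = √(√754 - 13804) = √(-13804 + √754)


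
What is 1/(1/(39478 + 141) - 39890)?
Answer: -39619/1580401909 ≈ -2.5069e-5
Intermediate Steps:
1/(1/(39478 + 141) - 39890) = 1/(1/39619 - 39890) = 1/(-1580401909/39619) = -39619/1580401909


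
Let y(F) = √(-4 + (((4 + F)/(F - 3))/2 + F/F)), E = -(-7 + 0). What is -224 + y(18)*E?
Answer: -224 + 7*I*√510/15 ≈ -224.0 + 10.539*I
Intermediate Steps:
E = 7 (E = -1*(-7) = 7)
y(F) = √(-3 + (4 + F)/(2*(-3 + F))) (y(F) = √(-4 + (((4 + F)/(-3 + F))*(½) + 1)) = √(-4 + ((4 + F)/(2*(-3 + F)) + 1)) = √(-4 + (1 + (4 + F)/(2*(-3 + F)))) = √(-3 + (4 + F)/(2*(-3 + F))))
-224 + y(18)*E = -224 + √(-3 + 2/(-3 + 18) + 18/(-6 + 2*18))*7 = -224 + √(-3 + 2/15 + 18/(-6 + 36))*7 = -224 + √(-3 + 2*(1/15) + 18/30)*7 = -224 + √(-3 + 2/15 + 18*(1/30))*7 = -224 + √(-3 + 2/15 + ⅗)*7 = -224 + √(-34/15)*7 = -224 + (I*√510/15)*7 = -224 + 7*I*√510/15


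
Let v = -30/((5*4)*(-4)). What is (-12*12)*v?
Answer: -54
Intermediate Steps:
v = 3/8 (v = -30/(20*(-4)) = -30/(-80) = -30*(-1/80) = 3/8 ≈ 0.37500)
(-12*12)*v = -12*12*(3/8) = -144*3/8 = -54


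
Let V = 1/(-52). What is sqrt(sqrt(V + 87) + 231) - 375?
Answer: -375 + sqrt(156156 + 26*sqrt(58799))/26 ≈ -359.50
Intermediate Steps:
V = -1/52 ≈ -0.019231
sqrt(sqrt(V + 87) + 231) - 375 = sqrt(sqrt(-1/52 + 87) + 231) - 375 = sqrt(sqrt(4523/52) + 231) - 375 = sqrt(sqrt(58799)/26 + 231) - 375 = sqrt(231 + sqrt(58799)/26) - 375 = -375 + sqrt(231 + sqrt(58799)/26)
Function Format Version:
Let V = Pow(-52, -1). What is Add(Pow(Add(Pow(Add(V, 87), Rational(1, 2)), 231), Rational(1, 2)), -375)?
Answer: Add(-375, Mul(Rational(1, 26), Pow(Add(156156, Mul(26, Pow(58799, Rational(1, 2)))), Rational(1, 2)))) ≈ -359.50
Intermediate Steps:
V = Rational(-1, 52) ≈ -0.019231
Add(Pow(Add(Pow(Add(V, 87), Rational(1, 2)), 231), Rational(1, 2)), -375) = Add(Pow(Add(Pow(Add(Rational(-1, 52), 87), Rational(1, 2)), 231), Rational(1, 2)), -375) = Add(Pow(Add(Pow(Rational(4523, 52), Rational(1, 2)), 231), Rational(1, 2)), -375) = Add(Pow(Add(Mul(Rational(1, 26), Pow(58799, Rational(1, 2))), 231), Rational(1, 2)), -375) = Add(Pow(Add(231, Mul(Rational(1, 26), Pow(58799, Rational(1, 2)))), Rational(1, 2)), -375) = Add(-375, Pow(Add(231, Mul(Rational(1, 26), Pow(58799, Rational(1, 2)))), Rational(1, 2)))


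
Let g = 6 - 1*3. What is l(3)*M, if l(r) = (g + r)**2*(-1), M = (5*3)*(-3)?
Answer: 1620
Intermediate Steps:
g = 3 (g = 6 - 3 = 3)
M = -45 (M = 15*(-3) = -45)
l(r) = -(3 + r)**2 (l(r) = (3 + r)**2*(-1) = -(3 + r)**2)
l(3)*M = -(3 + 3)**2*(-45) = -1*6**2*(-45) = -1*36*(-45) = -36*(-45) = 1620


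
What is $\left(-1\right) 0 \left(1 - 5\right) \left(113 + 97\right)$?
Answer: $0$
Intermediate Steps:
$\left(-1\right) 0 \left(1 - 5\right) \left(113 + 97\right) = 0 \left(-4\right) 210 = 0 \cdot 210 = 0$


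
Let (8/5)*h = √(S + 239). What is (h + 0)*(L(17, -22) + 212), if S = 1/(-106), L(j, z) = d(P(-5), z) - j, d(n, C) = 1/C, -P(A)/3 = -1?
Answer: 150115*√54802/18656 ≈ 1883.7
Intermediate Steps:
P(A) = 3 (P(A) = -3*(-1) = 3)
L(j, z) = 1/z - j
S = -1/106 ≈ -0.0094340
h = 35*√54802/848 (h = 5*√(-1/106 + 239)/8 = 5*√(25333/106)/8 = 5*(7*√54802/106)/8 = 35*√54802/848 ≈ 9.6621)
(h + 0)*(L(17, -22) + 212) = (35*√54802/848 + 0)*((1/(-22) - 1*17) + 212) = (35*√54802/848)*((-1/22 - 17) + 212) = (35*√54802/848)*(-375/22 + 212) = (35*√54802/848)*(4289/22) = 150115*√54802/18656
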